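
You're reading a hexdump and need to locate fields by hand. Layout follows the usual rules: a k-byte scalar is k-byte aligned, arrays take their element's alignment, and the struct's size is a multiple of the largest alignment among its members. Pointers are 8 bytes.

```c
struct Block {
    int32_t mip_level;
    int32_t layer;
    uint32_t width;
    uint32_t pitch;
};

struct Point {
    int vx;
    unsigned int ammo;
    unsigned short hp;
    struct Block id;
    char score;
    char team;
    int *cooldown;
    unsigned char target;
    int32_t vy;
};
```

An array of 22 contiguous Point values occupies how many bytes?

1056

Block: 0..4  mip_level  (4B, 4-aligned); 4..8  layer  (4B, 4-aligned); 8..12  width  (4B, 4-aligned); 12..16  pitch  (4B, 4-aligned); sizeof = 16, alignof = 4
0..4  vx  (4B, 4-aligned)
4..8  ammo  (4B, 4-aligned)
8..10  hp  (2B, 2-aligned)
10..12  -- padding (2B)
12..28  id  (16B, 4-aligned)
28..29  score  (1B, 1-aligned)
29..30  team  (1B, 1-aligned)
30..32  -- padding (2B)
32..40  cooldown  (8B, 8-aligned)
40..41  target  (1B, 1-aligned)
41..44  -- padding (3B)
44..48  vy  (4B, 4-aligned)
sizeof = 48, alignof = 8
array of 22: 22 × 48 = 1056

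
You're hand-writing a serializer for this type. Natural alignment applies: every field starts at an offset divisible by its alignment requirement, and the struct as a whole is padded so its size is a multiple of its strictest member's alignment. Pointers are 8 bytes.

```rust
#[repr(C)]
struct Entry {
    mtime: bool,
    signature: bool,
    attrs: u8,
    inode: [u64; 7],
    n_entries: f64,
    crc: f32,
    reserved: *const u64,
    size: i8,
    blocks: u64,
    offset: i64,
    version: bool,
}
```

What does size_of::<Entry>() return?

mtime at 0 (size 1, align 1) → ends 1
signature at 1 (size 1, align 1) → ends 2
attrs at 2 (size 1, align 1) → ends 3
pad 5 to align 8 for inode
inode at 8 (size 56, align 8) → ends 64
n_entries at 64 (size 8, align 8) → ends 72
crc at 72 (size 4, align 4) → ends 76
pad 4 to align 8 for reserved
reserved at 80 (size 8, align 8) → ends 88
size at 88 (size 1, align 1) → ends 89
pad 7 to align 8 for blocks
blocks at 96 (size 8, align 8) → ends 104
offset at 104 (size 8, align 8) → ends 112
version at 112 (size 1, align 1) → ends 113
tail pad 7 to reach multiple of 8
total 120 bytes, alignment 8

120 bytes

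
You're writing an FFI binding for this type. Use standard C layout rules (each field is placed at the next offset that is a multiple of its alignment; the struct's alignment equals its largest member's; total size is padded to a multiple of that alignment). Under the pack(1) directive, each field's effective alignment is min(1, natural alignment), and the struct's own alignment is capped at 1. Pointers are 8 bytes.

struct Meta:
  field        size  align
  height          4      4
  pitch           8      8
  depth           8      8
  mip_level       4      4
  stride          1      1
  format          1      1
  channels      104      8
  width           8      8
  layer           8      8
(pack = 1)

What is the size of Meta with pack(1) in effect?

146

@0: height [4B, align 1] → 4
@4: pitch [8B, align 1] → 12
@12: depth [8B, align 1] → 20
@20: mip_level [4B, align 1] → 24
@24: stride [1B, align 1] → 25
@25: format [1B, align 1] → 26
@26: channels [104B, align 1] → 130
@130: width [8B, align 1] → 138
@138: layer [8B, align 1] → 146
size 146, align 1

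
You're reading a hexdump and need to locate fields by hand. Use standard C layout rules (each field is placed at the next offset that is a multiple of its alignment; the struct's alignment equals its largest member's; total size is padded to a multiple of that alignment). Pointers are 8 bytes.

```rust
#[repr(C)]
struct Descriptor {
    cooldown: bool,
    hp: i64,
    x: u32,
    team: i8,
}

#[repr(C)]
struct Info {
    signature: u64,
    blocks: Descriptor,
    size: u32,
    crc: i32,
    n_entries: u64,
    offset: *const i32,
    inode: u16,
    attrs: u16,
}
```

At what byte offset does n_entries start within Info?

40

Descriptor: cooldown at 0 (size 1, align 1) → ends 1; pad 7 to align 8 for hp; hp at 8 (size 8, align 8) → ends 16; x at 16 (size 4, align 4) → ends 20; team at 20 (size 1, align 1) → ends 21; tail pad 3 to reach multiple of 8; total 24 bytes, alignment 8
signature at 0 (size 8, align 8) → ends 8
blocks at 8 (size 24, align 8) → ends 32
size at 32 (size 4, align 4) → ends 36
crc at 36 (size 4, align 4) → ends 40
n_entries at 40 (size 8, align 8) → ends 48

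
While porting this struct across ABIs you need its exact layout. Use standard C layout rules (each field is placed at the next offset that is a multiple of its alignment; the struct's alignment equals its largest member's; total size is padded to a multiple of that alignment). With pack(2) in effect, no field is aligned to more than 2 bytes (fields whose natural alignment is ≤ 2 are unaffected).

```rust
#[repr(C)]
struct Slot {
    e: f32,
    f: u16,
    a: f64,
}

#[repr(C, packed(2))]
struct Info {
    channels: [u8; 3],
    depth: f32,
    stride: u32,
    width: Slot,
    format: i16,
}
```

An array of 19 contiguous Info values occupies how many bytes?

570

Slot: @0: e [4B, align 4] → 4; @4: f [2B, align 2] → 6; +2 pad (align 8); @8: a [8B, align 8] → 16; size 16, align 8
@0: channels [3B, align 1] → 3
+1 pad (align 2)
@4: depth [4B, align 2] → 8
@8: stride [4B, align 2] → 12
@12: width [16B, align 2] → 28
@28: format [2B, align 2] → 30
size 30, align 2
array of 19: 19 × 30 = 570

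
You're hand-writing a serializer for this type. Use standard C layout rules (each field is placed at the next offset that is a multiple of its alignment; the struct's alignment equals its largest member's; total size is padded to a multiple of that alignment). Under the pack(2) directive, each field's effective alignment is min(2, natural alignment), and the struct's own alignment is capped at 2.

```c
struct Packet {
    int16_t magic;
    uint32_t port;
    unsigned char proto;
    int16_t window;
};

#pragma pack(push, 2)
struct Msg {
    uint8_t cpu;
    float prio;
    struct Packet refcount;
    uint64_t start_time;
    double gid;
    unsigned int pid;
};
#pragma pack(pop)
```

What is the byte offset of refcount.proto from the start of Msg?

Packet: magic at 0 (size 2, align 2) → ends 2; pad 2 to align 4 for port; port at 4 (size 4, align 4) → ends 8; proto at 8 (size 1, align 1) → ends 9; pad 1 to align 2 for window; window at 10 (size 2, align 2) → ends 12; total 12 bytes, alignment 4
cpu at 0 (size 1, align 1) → ends 1
pad 1 to align 2 for prio
prio at 2 (size 4, align 2) → ends 6
refcount at 6 (size 12, align 2) → ends 18
within Packet: proto at 8
6 + 8 = 14

14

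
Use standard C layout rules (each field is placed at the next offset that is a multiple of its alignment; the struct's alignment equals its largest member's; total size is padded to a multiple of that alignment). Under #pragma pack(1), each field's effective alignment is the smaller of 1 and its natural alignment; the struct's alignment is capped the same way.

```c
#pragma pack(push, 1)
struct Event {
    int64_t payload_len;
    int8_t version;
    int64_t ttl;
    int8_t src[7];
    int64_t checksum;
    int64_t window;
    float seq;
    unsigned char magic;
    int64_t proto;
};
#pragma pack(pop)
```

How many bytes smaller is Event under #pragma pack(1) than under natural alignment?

natural layout:
  0..8  payload_len  (8B, 8-aligned)
  8..9  version  (1B, 1-aligned)
  9..16  -- padding (7B)
  16..24  ttl  (8B, 8-aligned)
  24..31  src  (7B, 1-aligned)
  31..32  -- padding (1B)
  32..40  checksum  (8B, 8-aligned)
  40..48  window  (8B, 8-aligned)
  48..52  seq  (4B, 4-aligned)
  52..53  magic  (1B, 1-aligned)
  53..56  -- padding (3B)
  56..64  proto  (8B, 8-aligned)
  sizeof = 64, alignof = 8
packed(1) layout:
  0..8  payload_len  (8B, 1-aligned)
  8..9  version  (1B, 1-aligned)
  9..17  ttl  (8B, 1-aligned)
  17..24  src  (7B, 1-aligned)
  24..32  checksum  (8B, 1-aligned)
  32..40  window  (8B, 1-aligned)
  40..44  seq  (4B, 1-aligned)
  44..45  magic  (1B, 1-aligned)
  45..53  proto  (8B, 1-aligned)
  sizeof = 53, alignof = 1
64 − 53 = 11

11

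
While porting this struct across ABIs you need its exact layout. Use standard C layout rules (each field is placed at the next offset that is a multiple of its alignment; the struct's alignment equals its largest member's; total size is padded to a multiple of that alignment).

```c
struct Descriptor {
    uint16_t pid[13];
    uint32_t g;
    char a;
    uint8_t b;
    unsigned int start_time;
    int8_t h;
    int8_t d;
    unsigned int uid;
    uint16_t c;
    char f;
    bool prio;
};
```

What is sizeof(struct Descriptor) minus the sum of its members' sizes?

6

0..26  pid  (26B, 2-aligned)
26..28  -- padding (2B)
28..32  g  (4B, 4-aligned)
32..33  a  (1B, 1-aligned)
33..34  b  (1B, 1-aligned)
34..36  -- padding (2B)
36..40  start_time  (4B, 4-aligned)
40..41  h  (1B, 1-aligned)
41..42  d  (1B, 1-aligned)
42..44  -- padding (2B)
44..48  uid  (4B, 4-aligned)
48..50  c  (2B, 2-aligned)
50..51  f  (1B, 1-aligned)
51..52  prio  (1B, 1-aligned)
sizeof = 52, alignof = 4
data bytes 46, size 52 → padding 6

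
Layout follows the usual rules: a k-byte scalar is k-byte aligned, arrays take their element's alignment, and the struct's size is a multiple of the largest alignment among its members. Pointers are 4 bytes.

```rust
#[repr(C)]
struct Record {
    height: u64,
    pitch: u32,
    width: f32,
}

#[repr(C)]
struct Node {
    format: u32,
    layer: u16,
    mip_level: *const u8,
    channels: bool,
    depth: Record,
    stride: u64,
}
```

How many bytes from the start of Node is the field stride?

32

Record: @0: height [8B, align 8] → 8; @8: pitch [4B, align 4] → 12; @12: width [4B, align 4] → 16; size 16, align 8
@0: format [4B, align 4] → 4
@4: layer [2B, align 2] → 6
+2 pad (align 4)
@8: mip_level [4B, align 4] → 12
@12: channels [1B, align 1] → 13
+3 pad (align 8)
@16: depth [16B, align 8] → 32
@32: stride [8B, align 8] → 40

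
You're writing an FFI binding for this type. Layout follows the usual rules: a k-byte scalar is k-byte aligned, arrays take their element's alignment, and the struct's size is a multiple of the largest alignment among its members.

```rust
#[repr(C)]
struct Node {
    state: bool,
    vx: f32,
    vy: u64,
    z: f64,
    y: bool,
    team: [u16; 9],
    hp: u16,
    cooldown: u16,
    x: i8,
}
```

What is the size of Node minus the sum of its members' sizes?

11

state at 0 (size 1, align 1) → ends 1
pad 3 to align 4 for vx
vx at 4 (size 4, align 4) → ends 8
vy at 8 (size 8, align 8) → ends 16
z at 16 (size 8, align 8) → ends 24
y at 24 (size 1, align 1) → ends 25
pad 1 to align 2 for team
team at 26 (size 18, align 2) → ends 44
hp at 44 (size 2, align 2) → ends 46
cooldown at 46 (size 2, align 2) → ends 48
x at 48 (size 1, align 1) → ends 49
tail pad 7 to reach multiple of 8
total 56 bytes, alignment 8
data bytes 45, size 56 → padding 11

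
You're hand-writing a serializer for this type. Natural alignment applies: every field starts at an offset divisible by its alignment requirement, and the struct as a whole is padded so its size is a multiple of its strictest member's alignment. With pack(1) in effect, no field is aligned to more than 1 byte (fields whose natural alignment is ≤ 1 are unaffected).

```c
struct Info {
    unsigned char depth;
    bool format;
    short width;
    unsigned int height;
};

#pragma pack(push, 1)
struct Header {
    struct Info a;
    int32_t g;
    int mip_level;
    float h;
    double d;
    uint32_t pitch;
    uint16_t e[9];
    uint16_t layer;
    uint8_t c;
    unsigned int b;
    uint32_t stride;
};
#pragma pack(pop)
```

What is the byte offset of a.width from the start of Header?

Info: depth at 0 (size 1, align 1) → ends 1; format at 1 (size 1, align 1) → ends 2; width at 2 (size 2, align 2) → ends 4; height at 4 (size 4, align 4) → ends 8; total 8 bytes, alignment 4
a at 0 (size 8, align 1) → ends 8
within Info: width at 2
0 + 2 = 2

2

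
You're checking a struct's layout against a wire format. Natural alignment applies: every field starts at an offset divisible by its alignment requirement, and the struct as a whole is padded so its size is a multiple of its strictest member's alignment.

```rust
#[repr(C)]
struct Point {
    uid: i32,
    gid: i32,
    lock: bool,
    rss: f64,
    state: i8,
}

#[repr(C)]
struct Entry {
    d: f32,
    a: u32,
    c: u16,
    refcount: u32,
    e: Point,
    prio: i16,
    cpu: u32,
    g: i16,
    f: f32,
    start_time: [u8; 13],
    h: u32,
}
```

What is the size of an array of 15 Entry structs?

Point: @0: uid [4B, align 4] → 4; @4: gid [4B, align 4] → 8; @8: lock [1B, align 1] → 9; +7 pad (align 8); @16: rss [8B, align 8] → 24; @24: state [1B, align 1] → 25; +7 tail pad (align 8); size 32, align 8
@0: d [4B, align 4] → 4
@4: a [4B, align 4] → 8
@8: c [2B, align 2] → 10
+2 pad (align 4)
@12: refcount [4B, align 4] → 16
@16: e [32B, align 8] → 48
@48: prio [2B, align 2] → 50
+2 pad (align 4)
@52: cpu [4B, align 4] → 56
@56: g [2B, align 2] → 58
+2 pad (align 4)
@60: f [4B, align 4] → 64
@64: start_time [13B, align 1] → 77
+3 pad (align 4)
@80: h [4B, align 4] → 84
+4 tail pad (align 8)
size 88, align 8
array of 15: 15 × 88 = 1320

1320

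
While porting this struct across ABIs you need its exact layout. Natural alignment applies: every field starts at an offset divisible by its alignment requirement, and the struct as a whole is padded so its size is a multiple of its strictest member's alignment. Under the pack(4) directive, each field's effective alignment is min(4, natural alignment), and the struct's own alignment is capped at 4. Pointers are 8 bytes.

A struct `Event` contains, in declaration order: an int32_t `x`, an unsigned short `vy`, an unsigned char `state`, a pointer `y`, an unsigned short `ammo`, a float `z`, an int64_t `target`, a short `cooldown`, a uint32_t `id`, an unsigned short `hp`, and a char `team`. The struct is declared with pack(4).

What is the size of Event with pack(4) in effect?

44

x at 0 (size 4, align 4) → ends 4
vy at 4 (size 2, align 2) → ends 6
state at 6 (size 1, align 1) → ends 7
pad 1 to align 4 for y
y at 8 (size 8, align 4) → ends 16
ammo at 16 (size 2, align 2) → ends 18
pad 2 to align 4 for z
z at 20 (size 4, align 4) → ends 24
target at 24 (size 8, align 4) → ends 32
cooldown at 32 (size 2, align 2) → ends 34
pad 2 to align 4 for id
id at 36 (size 4, align 4) → ends 40
hp at 40 (size 2, align 2) → ends 42
team at 42 (size 1, align 1) → ends 43
tail pad 1 to reach multiple of 4
total 44 bytes, alignment 4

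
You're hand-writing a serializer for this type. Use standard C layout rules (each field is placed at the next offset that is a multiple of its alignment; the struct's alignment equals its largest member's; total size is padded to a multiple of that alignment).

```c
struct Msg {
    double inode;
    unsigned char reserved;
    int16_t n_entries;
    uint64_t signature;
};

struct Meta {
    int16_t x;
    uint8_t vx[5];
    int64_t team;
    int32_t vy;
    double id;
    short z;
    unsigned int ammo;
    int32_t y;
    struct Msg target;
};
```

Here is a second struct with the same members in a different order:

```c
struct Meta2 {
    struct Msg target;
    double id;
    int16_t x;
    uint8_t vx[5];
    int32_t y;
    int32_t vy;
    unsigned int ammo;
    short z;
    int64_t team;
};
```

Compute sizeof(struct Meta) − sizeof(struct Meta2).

8

Msg: @0: inode [8B, align 8] → 8; @8: reserved [1B, align 1] → 9; +1 pad (align 2); @10: n_entries [2B, align 2] → 12; +4 pad (align 8); @16: signature [8B, align 8] → 24; size 24, align 8
@0: x [2B, align 2] → 2
@2: vx [5B, align 1] → 7
+1 pad (align 8)
@8: team [8B, align 8] → 16
@16: vy [4B, align 4] → 20
+4 pad (align 8)
@24: id [8B, align 8] → 32
@32: z [2B, align 2] → 34
+2 pad (align 4)
@36: ammo [4B, align 4] → 40
@40: y [4B, align 4] → 44
+4 pad (align 8)
@48: target [24B, align 8] → 72
size 72, align 8
— Meta2 —
@0: target [24B, align 8] → 24
@24: id [8B, align 8] → 32
@32: x [2B, align 2] → 34
@34: vx [5B, align 1] → 39
+1 pad (align 4)
@40: y [4B, align 4] → 44
@44: vy [4B, align 4] → 48
@48: ammo [4B, align 4] → 52
@52: z [2B, align 2] → 54
+2 pad (align 8)
@56: team [8B, align 8] → 64
size 64, align 8
72 − 64 = 8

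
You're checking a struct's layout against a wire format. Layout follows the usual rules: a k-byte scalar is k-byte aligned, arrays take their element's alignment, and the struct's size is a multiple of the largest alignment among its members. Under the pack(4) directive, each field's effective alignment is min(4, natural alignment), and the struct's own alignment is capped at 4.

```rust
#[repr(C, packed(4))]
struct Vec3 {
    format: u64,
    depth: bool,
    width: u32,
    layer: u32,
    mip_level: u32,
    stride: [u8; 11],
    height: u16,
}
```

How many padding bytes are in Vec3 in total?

0..8  format  (8B, 4-aligned)
8..9  depth  (1B, 1-aligned)
9..12  -- padding (3B)
12..16  width  (4B, 4-aligned)
16..20  layer  (4B, 4-aligned)
20..24  mip_level  (4B, 4-aligned)
24..35  stride  (11B, 1-aligned)
35..36  -- padding (1B)
36..38  height  (2B, 2-aligned)
38..40  -- tail padding (2B)
sizeof = 40, alignof = 4
data bytes 34, size 40 → padding 6

6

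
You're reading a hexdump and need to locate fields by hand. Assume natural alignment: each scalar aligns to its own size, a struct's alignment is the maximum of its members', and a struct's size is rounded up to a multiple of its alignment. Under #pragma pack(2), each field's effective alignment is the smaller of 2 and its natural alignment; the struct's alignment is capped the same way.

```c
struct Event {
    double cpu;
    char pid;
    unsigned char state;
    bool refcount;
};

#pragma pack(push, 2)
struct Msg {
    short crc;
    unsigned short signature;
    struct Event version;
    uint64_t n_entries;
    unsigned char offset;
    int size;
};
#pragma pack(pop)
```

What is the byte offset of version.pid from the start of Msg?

Event: 0..8  cpu  (8B, 8-aligned); 8..9  pid  (1B, 1-aligned); 9..10  state  (1B, 1-aligned); 10..11  refcount  (1B, 1-aligned); 11..16  -- tail padding (5B); sizeof = 16, alignof = 8
0..2  crc  (2B, 2-aligned)
2..4  signature  (2B, 2-aligned)
4..20  version  (16B, 2-aligned)
within Event: pid at 8
4 + 8 = 12

12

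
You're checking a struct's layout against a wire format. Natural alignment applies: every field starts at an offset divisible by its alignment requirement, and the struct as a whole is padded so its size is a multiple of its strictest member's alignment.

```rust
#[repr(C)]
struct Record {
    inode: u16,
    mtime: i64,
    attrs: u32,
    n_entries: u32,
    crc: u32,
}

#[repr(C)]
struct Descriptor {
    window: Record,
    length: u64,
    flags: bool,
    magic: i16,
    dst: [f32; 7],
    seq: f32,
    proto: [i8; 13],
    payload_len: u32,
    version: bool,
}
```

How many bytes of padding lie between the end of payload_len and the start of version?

Record: 0..2  inode  (2B, 2-aligned); 2..8  -- padding (6B); 8..16  mtime  (8B, 8-aligned); 16..20  attrs  (4B, 4-aligned); 20..24  n_entries  (4B, 4-aligned); 24..28  crc  (4B, 4-aligned); 28..32  -- tail padding (4B); sizeof = 32, alignof = 8
0..32  window  (32B, 8-aligned)
32..40  length  (8B, 8-aligned)
40..41  flags  (1B, 1-aligned)
41..42  -- padding (1B)
42..44  magic  (2B, 2-aligned)
44..72  dst  (28B, 4-aligned)
72..76  seq  (4B, 4-aligned)
76..89  proto  (13B, 1-aligned)
89..92  -- padding (3B)
92..96  payload_len  (4B, 4-aligned)
96..97  version  (1B, 1-aligned)

0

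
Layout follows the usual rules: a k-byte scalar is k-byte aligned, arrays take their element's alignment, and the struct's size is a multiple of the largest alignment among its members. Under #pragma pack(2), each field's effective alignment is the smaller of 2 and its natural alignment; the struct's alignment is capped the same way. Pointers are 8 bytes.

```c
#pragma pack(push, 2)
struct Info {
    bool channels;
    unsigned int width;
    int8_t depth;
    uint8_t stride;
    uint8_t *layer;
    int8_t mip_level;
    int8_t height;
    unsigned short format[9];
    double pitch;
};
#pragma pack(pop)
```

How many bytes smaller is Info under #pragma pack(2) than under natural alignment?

12

natural layout:
  0..1  channels  (1B, 1-aligned)
  1..4  -- padding (3B)
  4..8  width  (4B, 4-aligned)
  8..9  depth  (1B, 1-aligned)
  9..10  stride  (1B, 1-aligned)
  10..16  -- padding (6B)
  16..24  layer  (8B, 8-aligned)
  24..25  mip_level  (1B, 1-aligned)
  25..26  height  (1B, 1-aligned)
  26..44  format  (18B, 2-aligned)
  44..48  -- padding (4B)
  48..56  pitch  (8B, 8-aligned)
  sizeof = 56, alignof = 8
packed(2) layout:
  0..1  channels  (1B, 1-aligned)
  1..2  -- padding (1B)
  2..6  width  (4B, 2-aligned)
  6..7  depth  (1B, 1-aligned)
  7..8  stride  (1B, 1-aligned)
  8..16  layer  (8B, 2-aligned)
  16..17  mip_level  (1B, 1-aligned)
  17..18  height  (1B, 1-aligned)
  18..36  format  (18B, 2-aligned)
  36..44  pitch  (8B, 2-aligned)
  sizeof = 44, alignof = 2
56 − 44 = 12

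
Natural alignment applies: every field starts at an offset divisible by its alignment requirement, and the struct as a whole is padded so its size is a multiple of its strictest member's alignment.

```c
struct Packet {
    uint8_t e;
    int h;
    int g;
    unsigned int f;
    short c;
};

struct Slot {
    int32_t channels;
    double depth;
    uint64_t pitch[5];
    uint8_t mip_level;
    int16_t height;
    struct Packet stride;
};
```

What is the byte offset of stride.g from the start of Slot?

Packet: e at 0 (size 1, align 1) → ends 1; pad 3 to align 4 for h; h at 4 (size 4, align 4) → ends 8; g at 8 (size 4, align 4) → ends 12; f at 12 (size 4, align 4) → ends 16; c at 16 (size 2, align 2) → ends 18; tail pad 2 to reach multiple of 4; total 20 bytes, alignment 4
channels at 0 (size 4, align 4) → ends 4
pad 4 to align 8 for depth
depth at 8 (size 8, align 8) → ends 16
pitch at 16 (size 40, align 8) → ends 56
mip_level at 56 (size 1, align 1) → ends 57
pad 1 to align 2 for height
height at 58 (size 2, align 2) → ends 60
stride at 60 (size 20, align 4) → ends 80
within Packet: g at 8
60 + 8 = 68

68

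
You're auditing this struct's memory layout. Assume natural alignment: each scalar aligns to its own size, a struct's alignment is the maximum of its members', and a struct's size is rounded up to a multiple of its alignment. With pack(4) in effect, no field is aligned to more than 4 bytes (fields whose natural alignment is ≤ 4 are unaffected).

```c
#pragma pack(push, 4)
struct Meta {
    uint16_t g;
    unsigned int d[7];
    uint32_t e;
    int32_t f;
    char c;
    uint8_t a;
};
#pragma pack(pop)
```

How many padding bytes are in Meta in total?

4

g at 0 (size 2, align 2) → ends 2
pad 2 to align 4 for d
d at 4 (size 28, align 4) → ends 32
e at 32 (size 4, align 4) → ends 36
f at 36 (size 4, align 4) → ends 40
c at 40 (size 1, align 1) → ends 41
a at 41 (size 1, align 1) → ends 42
tail pad 2 to reach multiple of 4
total 44 bytes, alignment 4
data bytes 40, size 44 → padding 4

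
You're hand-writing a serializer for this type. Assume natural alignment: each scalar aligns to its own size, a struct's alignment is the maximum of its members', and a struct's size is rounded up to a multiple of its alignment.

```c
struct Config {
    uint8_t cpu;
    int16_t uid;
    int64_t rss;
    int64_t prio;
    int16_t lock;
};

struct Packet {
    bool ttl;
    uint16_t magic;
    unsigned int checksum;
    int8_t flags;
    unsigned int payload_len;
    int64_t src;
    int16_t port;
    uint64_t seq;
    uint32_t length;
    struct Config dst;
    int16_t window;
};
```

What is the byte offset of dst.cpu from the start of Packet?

Config: 0..1  cpu  (1B, 1-aligned); 1..2  -- padding (1B); 2..4  uid  (2B, 2-aligned); 4..8  -- padding (4B); 8..16  rss  (8B, 8-aligned); 16..24  prio  (8B, 8-aligned); 24..26  lock  (2B, 2-aligned); 26..32  -- tail padding (6B); sizeof = 32, alignof = 8
0..1  ttl  (1B, 1-aligned)
1..2  -- padding (1B)
2..4  magic  (2B, 2-aligned)
4..8  checksum  (4B, 4-aligned)
8..9  flags  (1B, 1-aligned)
9..12  -- padding (3B)
12..16  payload_len  (4B, 4-aligned)
16..24  src  (8B, 8-aligned)
24..26  port  (2B, 2-aligned)
26..32  -- padding (6B)
32..40  seq  (8B, 8-aligned)
40..44  length  (4B, 4-aligned)
44..48  -- padding (4B)
48..80  dst  (32B, 8-aligned)
within Config: cpu at 0
48 + 0 = 48

48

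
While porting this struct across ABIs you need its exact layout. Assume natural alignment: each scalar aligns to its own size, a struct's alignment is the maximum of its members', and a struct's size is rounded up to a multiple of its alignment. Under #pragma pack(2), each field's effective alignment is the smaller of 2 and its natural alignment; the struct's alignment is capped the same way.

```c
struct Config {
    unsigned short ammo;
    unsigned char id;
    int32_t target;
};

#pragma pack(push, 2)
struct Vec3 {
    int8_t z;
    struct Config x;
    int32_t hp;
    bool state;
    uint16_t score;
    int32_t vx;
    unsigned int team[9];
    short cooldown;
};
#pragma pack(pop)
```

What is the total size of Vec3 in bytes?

60

Config: @0: ammo [2B, align 2] → 2; @2: id [1B, align 1] → 3; +1 pad (align 4); @4: target [4B, align 4] → 8; size 8, align 4
@0: z [1B, align 1] → 1
+1 pad (align 2)
@2: x [8B, align 2] → 10
@10: hp [4B, align 2] → 14
@14: state [1B, align 1] → 15
+1 pad (align 2)
@16: score [2B, align 2] → 18
@18: vx [4B, align 2] → 22
@22: team [36B, align 2] → 58
@58: cooldown [2B, align 2] → 60
size 60, align 2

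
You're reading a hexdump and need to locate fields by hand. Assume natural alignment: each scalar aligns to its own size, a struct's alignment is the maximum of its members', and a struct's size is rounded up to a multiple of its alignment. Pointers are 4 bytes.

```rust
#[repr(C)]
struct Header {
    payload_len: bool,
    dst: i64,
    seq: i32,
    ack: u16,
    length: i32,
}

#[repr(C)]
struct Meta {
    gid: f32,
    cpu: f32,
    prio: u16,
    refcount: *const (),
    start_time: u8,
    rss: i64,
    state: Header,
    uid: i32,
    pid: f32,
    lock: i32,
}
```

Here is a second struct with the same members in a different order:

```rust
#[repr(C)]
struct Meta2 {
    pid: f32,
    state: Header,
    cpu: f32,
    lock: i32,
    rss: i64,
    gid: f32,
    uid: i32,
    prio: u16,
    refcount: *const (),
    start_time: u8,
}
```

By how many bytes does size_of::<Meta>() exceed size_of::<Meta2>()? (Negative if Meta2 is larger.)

Header: 0..1  payload_len  (1B, 1-aligned); 1..8  -- padding (7B); 8..16  dst  (8B, 8-aligned); 16..20  seq  (4B, 4-aligned); 20..22  ack  (2B, 2-aligned); 22..24  -- padding (2B); 24..28  length  (4B, 4-aligned); 28..32  -- tail padding (4B); sizeof = 32, alignof = 8
0..4  gid  (4B, 4-aligned)
4..8  cpu  (4B, 4-aligned)
8..10  prio  (2B, 2-aligned)
10..12  -- padding (2B)
12..16  refcount  (4B, 4-aligned)
16..17  start_time  (1B, 1-aligned)
17..24  -- padding (7B)
24..32  rss  (8B, 8-aligned)
32..64  state  (32B, 8-aligned)
64..68  uid  (4B, 4-aligned)
68..72  pid  (4B, 4-aligned)
72..76  lock  (4B, 4-aligned)
76..80  -- tail padding (4B)
sizeof = 80, alignof = 8
— Meta2 —
0..4  pid  (4B, 4-aligned)
4..8  -- padding (4B)
8..40  state  (32B, 8-aligned)
40..44  cpu  (4B, 4-aligned)
44..48  lock  (4B, 4-aligned)
48..56  rss  (8B, 8-aligned)
56..60  gid  (4B, 4-aligned)
60..64  uid  (4B, 4-aligned)
64..66  prio  (2B, 2-aligned)
66..68  -- padding (2B)
68..72  refcount  (4B, 4-aligned)
72..73  start_time  (1B, 1-aligned)
73..80  -- tail padding (7B)
sizeof = 80, alignof = 8
80 − 80 = 0

0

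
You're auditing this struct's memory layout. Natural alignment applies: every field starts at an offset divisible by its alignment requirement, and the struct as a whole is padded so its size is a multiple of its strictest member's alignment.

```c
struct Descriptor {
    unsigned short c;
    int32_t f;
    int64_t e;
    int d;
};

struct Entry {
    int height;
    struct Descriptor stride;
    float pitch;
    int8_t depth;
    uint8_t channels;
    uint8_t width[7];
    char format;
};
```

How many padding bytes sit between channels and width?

0

Descriptor: c at 0 (size 2, align 2) → ends 2; pad 2 to align 4 for f; f at 4 (size 4, align 4) → ends 8; e at 8 (size 8, align 8) → ends 16; d at 16 (size 4, align 4) → ends 20; tail pad 4 to reach multiple of 8; total 24 bytes, alignment 8
height at 0 (size 4, align 4) → ends 4
pad 4 to align 8 for stride
stride at 8 (size 24, align 8) → ends 32
pitch at 32 (size 4, align 4) → ends 36
depth at 36 (size 1, align 1) → ends 37
channels at 37 (size 1, align 1) → ends 38
width at 38 (size 7, align 1) → ends 45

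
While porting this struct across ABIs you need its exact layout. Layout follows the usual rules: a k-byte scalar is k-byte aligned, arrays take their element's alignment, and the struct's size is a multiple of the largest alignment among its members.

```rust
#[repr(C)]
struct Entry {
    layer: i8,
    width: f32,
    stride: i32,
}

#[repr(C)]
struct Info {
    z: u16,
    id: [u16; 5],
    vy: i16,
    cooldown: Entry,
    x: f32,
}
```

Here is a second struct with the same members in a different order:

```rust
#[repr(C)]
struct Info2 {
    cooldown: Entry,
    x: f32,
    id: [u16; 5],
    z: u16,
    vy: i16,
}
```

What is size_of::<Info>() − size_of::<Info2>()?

Entry: 0..1  layer  (1B, 1-aligned); 1..4  -- padding (3B); 4..8  width  (4B, 4-aligned); 8..12  stride  (4B, 4-aligned); sizeof = 12, alignof = 4
0..2  z  (2B, 2-aligned)
2..12  id  (10B, 2-aligned)
12..14  vy  (2B, 2-aligned)
14..16  -- padding (2B)
16..28  cooldown  (12B, 4-aligned)
28..32  x  (4B, 4-aligned)
sizeof = 32, alignof = 4
— Info2 —
0..12  cooldown  (12B, 4-aligned)
12..16  x  (4B, 4-aligned)
16..26  id  (10B, 2-aligned)
26..28  z  (2B, 2-aligned)
28..30  vy  (2B, 2-aligned)
30..32  -- tail padding (2B)
sizeof = 32, alignof = 4
32 − 32 = 0

0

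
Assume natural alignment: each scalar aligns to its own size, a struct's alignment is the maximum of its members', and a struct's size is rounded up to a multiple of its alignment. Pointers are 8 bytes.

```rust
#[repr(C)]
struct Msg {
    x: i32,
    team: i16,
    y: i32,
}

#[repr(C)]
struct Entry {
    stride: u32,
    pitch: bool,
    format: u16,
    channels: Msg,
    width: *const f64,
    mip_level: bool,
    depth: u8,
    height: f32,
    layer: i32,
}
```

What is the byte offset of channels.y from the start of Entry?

16

Msg: x at 0 (size 4, align 4) → ends 4; team at 4 (size 2, align 2) → ends 6; pad 2 to align 4 for y; y at 8 (size 4, align 4) → ends 12; total 12 bytes, alignment 4
stride at 0 (size 4, align 4) → ends 4
pitch at 4 (size 1, align 1) → ends 5
pad 1 to align 2 for format
format at 6 (size 2, align 2) → ends 8
channels at 8 (size 12, align 4) → ends 20
within Msg: y at 8
8 + 8 = 16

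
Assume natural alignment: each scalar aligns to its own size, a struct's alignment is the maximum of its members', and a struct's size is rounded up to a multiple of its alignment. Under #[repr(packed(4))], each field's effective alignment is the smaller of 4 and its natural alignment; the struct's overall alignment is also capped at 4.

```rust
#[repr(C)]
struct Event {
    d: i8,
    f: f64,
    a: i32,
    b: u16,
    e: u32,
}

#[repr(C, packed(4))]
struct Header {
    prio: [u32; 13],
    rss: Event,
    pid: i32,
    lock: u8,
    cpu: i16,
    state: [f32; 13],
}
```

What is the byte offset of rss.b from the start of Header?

Event: d at 0 (size 1, align 1) → ends 1; pad 7 to align 8 for f; f at 8 (size 8, align 8) → ends 16; a at 16 (size 4, align 4) → ends 20; b at 20 (size 2, align 2) → ends 22; pad 2 to align 4 for e; e at 24 (size 4, align 4) → ends 28; tail pad 4 to reach multiple of 8; total 32 bytes, alignment 8
prio at 0 (size 52, align 4) → ends 52
rss at 52 (size 32, align 4) → ends 84
within Event: b at 20
52 + 20 = 72

72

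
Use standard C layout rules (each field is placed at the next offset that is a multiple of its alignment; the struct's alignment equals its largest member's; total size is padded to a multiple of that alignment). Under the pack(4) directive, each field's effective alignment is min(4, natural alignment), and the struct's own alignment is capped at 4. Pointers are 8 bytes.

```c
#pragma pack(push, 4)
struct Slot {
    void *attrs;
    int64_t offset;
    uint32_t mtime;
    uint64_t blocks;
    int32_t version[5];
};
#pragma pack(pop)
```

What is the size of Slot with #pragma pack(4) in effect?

48

attrs at 0 (size 8, align 4) → ends 8
offset at 8 (size 8, align 4) → ends 16
mtime at 16 (size 4, align 4) → ends 20
blocks at 20 (size 8, align 4) → ends 28
version at 28 (size 20, align 4) → ends 48
total 48 bytes, alignment 4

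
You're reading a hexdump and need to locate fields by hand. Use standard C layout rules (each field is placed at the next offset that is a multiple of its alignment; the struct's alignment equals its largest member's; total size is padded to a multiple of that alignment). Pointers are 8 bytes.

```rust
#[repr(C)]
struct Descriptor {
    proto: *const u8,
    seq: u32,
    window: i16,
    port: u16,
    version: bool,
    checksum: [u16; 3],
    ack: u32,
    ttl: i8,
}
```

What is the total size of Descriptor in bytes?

proto at 0 (size 8, align 8) → ends 8
seq at 8 (size 4, align 4) → ends 12
window at 12 (size 2, align 2) → ends 14
port at 14 (size 2, align 2) → ends 16
version at 16 (size 1, align 1) → ends 17
pad 1 to align 2 for checksum
checksum at 18 (size 6, align 2) → ends 24
ack at 24 (size 4, align 4) → ends 28
ttl at 28 (size 1, align 1) → ends 29
tail pad 3 to reach multiple of 8
total 32 bytes, alignment 8

32 bytes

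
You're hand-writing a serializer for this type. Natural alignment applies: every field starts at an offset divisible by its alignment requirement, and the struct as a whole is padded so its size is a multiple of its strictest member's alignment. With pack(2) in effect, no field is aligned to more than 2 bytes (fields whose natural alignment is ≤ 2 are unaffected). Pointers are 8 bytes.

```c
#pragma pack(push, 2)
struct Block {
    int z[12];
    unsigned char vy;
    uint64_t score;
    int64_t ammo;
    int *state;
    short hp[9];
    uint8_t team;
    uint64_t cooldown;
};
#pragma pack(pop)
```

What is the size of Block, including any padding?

102

z at 0 (size 48, align 2) → ends 48
vy at 48 (size 1, align 1) → ends 49
pad 1 to align 2 for score
score at 50 (size 8, align 2) → ends 58
ammo at 58 (size 8, align 2) → ends 66
state at 66 (size 8, align 2) → ends 74
hp at 74 (size 18, align 2) → ends 92
team at 92 (size 1, align 1) → ends 93
pad 1 to align 2 for cooldown
cooldown at 94 (size 8, align 2) → ends 102
total 102 bytes, alignment 2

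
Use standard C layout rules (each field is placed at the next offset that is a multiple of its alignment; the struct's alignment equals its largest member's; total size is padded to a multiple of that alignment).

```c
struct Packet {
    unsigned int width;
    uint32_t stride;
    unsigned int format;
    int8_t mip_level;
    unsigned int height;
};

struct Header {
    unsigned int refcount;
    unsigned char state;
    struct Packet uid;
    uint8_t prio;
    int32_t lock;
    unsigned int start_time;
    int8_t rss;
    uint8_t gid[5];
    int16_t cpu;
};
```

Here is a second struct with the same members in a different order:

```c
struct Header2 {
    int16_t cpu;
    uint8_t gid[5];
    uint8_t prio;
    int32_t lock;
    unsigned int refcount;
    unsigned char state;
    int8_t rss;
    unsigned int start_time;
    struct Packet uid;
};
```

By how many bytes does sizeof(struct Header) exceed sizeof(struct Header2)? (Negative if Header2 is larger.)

4

Packet: width at 0 (size 4, align 4) → ends 4; stride at 4 (size 4, align 4) → ends 8; format at 8 (size 4, align 4) → ends 12; mip_level at 12 (size 1, align 1) → ends 13; pad 3 to align 4 for height; height at 16 (size 4, align 4) → ends 20; total 20 bytes, alignment 4
refcount at 0 (size 4, align 4) → ends 4
state at 4 (size 1, align 1) → ends 5
pad 3 to align 4 for uid
uid at 8 (size 20, align 4) → ends 28
prio at 28 (size 1, align 1) → ends 29
pad 3 to align 4 for lock
lock at 32 (size 4, align 4) → ends 36
start_time at 36 (size 4, align 4) → ends 40
rss at 40 (size 1, align 1) → ends 41
gid at 41 (size 5, align 1) → ends 46
cpu at 46 (size 2, align 2) → ends 48
total 48 bytes, alignment 4
— Header2 —
cpu at 0 (size 2, align 2) → ends 2
gid at 2 (size 5, align 1) → ends 7
prio at 7 (size 1, align 1) → ends 8
lock at 8 (size 4, align 4) → ends 12
refcount at 12 (size 4, align 4) → ends 16
state at 16 (size 1, align 1) → ends 17
rss at 17 (size 1, align 1) → ends 18
pad 2 to align 4 for start_time
start_time at 20 (size 4, align 4) → ends 24
uid at 24 (size 20, align 4) → ends 44
total 44 bytes, alignment 4
48 − 44 = 4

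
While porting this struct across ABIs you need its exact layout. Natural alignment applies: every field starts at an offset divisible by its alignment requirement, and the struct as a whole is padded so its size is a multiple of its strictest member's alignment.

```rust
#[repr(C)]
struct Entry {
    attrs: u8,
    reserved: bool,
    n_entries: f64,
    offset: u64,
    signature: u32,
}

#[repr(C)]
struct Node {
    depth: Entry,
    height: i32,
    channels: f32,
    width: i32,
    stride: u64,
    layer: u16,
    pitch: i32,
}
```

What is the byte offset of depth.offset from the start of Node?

Entry: 0..1  attrs  (1B, 1-aligned); 1..2  reserved  (1B, 1-aligned); 2..8  -- padding (6B); 8..16  n_entries  (8B, 8-aligned); 16..24  offset  (8B, 8-aligned); 24..28  signature  (4B, 4-aligned); 28..32  -- tail padding (4B); sizeof = 32, alignof = 8
0..32  depth  (32B, 8-aligned)
within Entry: offset at 16
0 + 16 = 16

16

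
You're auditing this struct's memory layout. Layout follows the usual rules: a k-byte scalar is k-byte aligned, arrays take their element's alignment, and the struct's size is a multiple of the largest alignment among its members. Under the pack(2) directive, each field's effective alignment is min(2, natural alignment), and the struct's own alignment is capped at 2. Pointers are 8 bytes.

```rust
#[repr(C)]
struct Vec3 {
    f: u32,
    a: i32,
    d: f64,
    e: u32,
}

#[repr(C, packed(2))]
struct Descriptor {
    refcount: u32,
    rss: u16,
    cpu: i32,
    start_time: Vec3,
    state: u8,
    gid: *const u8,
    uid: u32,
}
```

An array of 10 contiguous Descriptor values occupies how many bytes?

Vec3: 0..4  f  (4B, 4-aligned); 4..8  a  (4B, 4-aligned); 8..16  d  (8B, 8-aligned); 16..20  e  (4B, 4-aligned); 20..24  -- tail padding (4B); sizeof = 24, alignof = 8
0..4  refcount  (4B, 2-aligned)
4..6  rss  (2B, 2-aligned)
6..10  cpu  (4B, 2-aligned)
10..34  start_time  (24B, 2-aligned)
34..35  state  (1B, 1-aligned)
35..36  -- padding (1B)
36..44  gid  (8B, 2-aligned)
44..48  uid  (4B, 2-aligned)
sizeof = 48, alignof = 2
array of 10: 10 × 48 = 480

480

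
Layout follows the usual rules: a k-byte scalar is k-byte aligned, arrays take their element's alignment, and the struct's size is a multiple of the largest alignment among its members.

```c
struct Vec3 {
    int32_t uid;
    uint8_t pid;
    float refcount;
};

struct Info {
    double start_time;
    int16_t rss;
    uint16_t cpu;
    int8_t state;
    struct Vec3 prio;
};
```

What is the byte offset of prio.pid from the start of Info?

Vec3: uid at 0 (size 4, align 4) → ends 4; pid at 4 (size 1, align 1) → ends 5; pad 3 to align 4 for refcount; refcount at 8 (size 4, align 4) → ends 12; total 12 bytes, alignment 4
start_time at 0 (size 8, align 8) → ends 8
rss at 8 (size 2, align 2) → ends 10
cpu at 10 (size 2, align 2) → ends 12
state at 12 (size 1, align 1) → ends 13
pad 3 to align 4 for prio
prio at 16 (size 12, align 4) → ends 28
within Vec3: pid at 4
16 + 4 = 20

20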